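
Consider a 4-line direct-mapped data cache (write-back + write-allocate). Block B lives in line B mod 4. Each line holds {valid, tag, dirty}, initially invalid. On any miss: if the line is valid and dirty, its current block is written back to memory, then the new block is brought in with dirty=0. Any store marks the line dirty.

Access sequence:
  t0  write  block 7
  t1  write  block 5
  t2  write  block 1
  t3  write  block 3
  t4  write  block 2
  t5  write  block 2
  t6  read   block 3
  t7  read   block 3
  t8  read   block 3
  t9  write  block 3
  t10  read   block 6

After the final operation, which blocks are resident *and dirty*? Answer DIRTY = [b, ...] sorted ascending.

DIRTY = [1, 3]

0: W B7 -> L3 miss  d=D]
1: W B5 -> L1 miss  d=D]
2: W B1 -> L1 miss wb->B5  d=D]
3: W B3 -> L3 miss wb->B7  d=D]
4: W B2 -> L2 miss  d=D]
5: W B2 -> L2 hit  d=D]
6: R B3 -> L3 hit  d=D]
7: R B3 -> L3 hit  d=D]
8: R B3 -> L3 hit  d=D]
9: W B3 -> L3 hit  d=D]
10: R B6 -> L2 miss wb->B2  d=-]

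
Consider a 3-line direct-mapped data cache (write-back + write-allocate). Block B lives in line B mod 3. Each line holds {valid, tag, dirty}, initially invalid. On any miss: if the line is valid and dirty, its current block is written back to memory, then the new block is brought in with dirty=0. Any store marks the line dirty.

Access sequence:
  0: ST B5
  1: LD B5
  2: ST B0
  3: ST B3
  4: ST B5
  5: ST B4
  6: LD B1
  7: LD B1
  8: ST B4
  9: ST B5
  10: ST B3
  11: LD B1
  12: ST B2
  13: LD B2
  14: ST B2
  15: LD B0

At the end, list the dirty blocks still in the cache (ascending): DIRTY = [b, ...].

  0 | W B5 → L2 miss [D]
  1 | R B5 → L2 hit [D]
  2 | W B0 → L0 miss [D]
  3 | W B3 → L0 miss wb→B0 [D]
  4 | W B5 → L2 hit [D]
  5 | W B4 → L1 miss [D]
  6 | R B1 → L1 miss wb→B4 [-]
  7 | R B1 → L1 hit [-]
  8 | W B4 → L1 miss [D]
  9 | W B5 → L2 hit [D]
  10 | W B3 → L0 hit [D]
  11 | R B1 → L1 miss wb→B4 [-]
  12 | W B2 → L2 miss wb→B5 [D]
  13 | R B2 → L2 hit [D]
  14 | W B2 → L2 hit [D]
  15 | R B0 → L0 miss wb→B3 [-]

DIRTY = [2]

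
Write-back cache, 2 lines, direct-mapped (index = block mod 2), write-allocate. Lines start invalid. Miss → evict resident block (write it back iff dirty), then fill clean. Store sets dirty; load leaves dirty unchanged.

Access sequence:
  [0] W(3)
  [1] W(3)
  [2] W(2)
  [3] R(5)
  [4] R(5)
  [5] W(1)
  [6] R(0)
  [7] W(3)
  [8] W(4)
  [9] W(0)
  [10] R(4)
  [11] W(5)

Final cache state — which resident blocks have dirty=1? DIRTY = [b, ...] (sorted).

DIRTY = [5]

0: W B3 → L1 miss [D]
1: W B3 → L1 hit [D]
2: W B2 → L0 miss [D]
3: R B5 → L1 miss wb→B3 [-]
4: R B5 → L1 hit [-]
5: W B1 → L1 miss [D]
6: R B0 → L0 miss wb→B2 [-]
7: W B3 → L1 miss wb→B1 [D]
8: W B4 → L0 miss [D]
9: W B0 → L0 miss wb→B4 [D]
10: R B4 → L0 miss wb→B0 [-]
11: W B5 → L1 miss wb→B3 [D]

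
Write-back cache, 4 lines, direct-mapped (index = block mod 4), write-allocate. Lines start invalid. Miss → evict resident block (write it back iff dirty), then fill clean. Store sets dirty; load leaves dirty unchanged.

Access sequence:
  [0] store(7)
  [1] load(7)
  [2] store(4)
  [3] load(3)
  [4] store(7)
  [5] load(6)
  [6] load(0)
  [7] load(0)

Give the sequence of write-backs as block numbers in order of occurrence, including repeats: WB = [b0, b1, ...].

WB = [7, 4]

0: W B7 → L3 miss [D]
1: R B7 → L3 hit [D]
2: W B4 → L0 miss [D]
3: R B3 → L3 miss wb→B7 [-]
4: W B7 → L3 miss [D]
5: R B6 → L2 miss [-]
6: R B0 → L0 miss wb→B4 [-]
7: R B0 → L0 hit [-]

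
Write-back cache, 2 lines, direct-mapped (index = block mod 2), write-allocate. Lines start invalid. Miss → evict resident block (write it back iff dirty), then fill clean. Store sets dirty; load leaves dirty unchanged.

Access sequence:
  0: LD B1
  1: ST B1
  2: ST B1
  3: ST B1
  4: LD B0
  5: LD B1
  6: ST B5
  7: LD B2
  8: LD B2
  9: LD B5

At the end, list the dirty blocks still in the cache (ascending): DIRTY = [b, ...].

DIRTY = [5]

  0 | R B1 → L1 miss [-]
  1 | W B1 → L1 hit [D]
  2 | W B1 → L1 hit [D]
  3 | W B1 → L1 hit [D]
  4 | R B0 → L0 miss [-]
  5 | R B1 → L1 hit [D]
  6 | W B5 → L1 miss wb→B1 [D]
  7 | R B2 → L0 miss [-]
  8 | R B2 → L0 hit [-]
  9 | R B5 → L1 hit [D]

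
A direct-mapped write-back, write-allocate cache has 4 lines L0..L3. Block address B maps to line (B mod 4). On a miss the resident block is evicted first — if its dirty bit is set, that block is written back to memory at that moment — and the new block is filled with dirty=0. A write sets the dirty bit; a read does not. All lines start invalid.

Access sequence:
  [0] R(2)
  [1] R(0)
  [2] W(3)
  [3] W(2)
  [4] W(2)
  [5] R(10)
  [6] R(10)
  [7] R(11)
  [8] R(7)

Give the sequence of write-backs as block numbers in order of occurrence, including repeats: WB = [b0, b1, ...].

0: R B2 → L2 miss [-]
1: R B0 → L0 miss [-]
2: W B3 → L3 miss [D]
3: W B2 → L2 hit [D]
4: W B2 → L2 hit [D]
5: R B10 → L2 miss wb→B2 [-]
6: R B10 → L2 hit [-]
7: R B11 → L3 miss wb→B3 [-]
8: R B7 → L3 miss [-]

WB = [2, 3]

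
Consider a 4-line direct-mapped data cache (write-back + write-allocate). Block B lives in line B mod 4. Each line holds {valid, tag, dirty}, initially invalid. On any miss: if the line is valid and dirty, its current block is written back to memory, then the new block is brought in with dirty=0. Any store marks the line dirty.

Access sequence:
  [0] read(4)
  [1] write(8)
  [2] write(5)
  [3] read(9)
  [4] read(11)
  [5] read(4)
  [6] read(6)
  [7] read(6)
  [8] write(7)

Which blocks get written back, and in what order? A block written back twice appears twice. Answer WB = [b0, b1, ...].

WB = [5, 8]

  0 | R B4 → L0 miss [-]
  1 | W B8 → L0 miss [D]
  2 | W B5 → L1 miss [D]
  3 | R B9 → L1 miss wb→B5 [-]
  4 | R B11 → L3 miss [-]
  5 | R B4 → L0 miss wb→B8 [-]
  6 | R B6 → L2 miss [-]
  7 | R B6 → L2 hit [-]
  8 | W B7 → L3 miss [D]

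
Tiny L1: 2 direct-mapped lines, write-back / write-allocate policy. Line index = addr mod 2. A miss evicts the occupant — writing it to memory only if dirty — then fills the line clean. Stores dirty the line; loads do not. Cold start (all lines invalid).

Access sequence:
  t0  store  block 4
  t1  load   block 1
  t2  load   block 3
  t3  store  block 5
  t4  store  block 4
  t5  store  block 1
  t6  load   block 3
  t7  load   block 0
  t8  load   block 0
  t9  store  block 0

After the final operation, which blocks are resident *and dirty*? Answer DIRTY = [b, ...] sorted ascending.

DIRTY = [0]

0: W B4 → L0 miss [D]
1: R B1 → L1 miss [-]
2: R B3 → L1 miss [-]
3: W B5 → L1 miss [D]
4: W B4 → L0 hit [D]
5: W B1 → L1 miss wb→B5 [D]
6: R B3 → L1 miss wb→B1 [-]
7: R B0 → L0 miss wb→B4 [-]
8: R B0 → L0 hit [-]
9: W B0 → L0 hit [D]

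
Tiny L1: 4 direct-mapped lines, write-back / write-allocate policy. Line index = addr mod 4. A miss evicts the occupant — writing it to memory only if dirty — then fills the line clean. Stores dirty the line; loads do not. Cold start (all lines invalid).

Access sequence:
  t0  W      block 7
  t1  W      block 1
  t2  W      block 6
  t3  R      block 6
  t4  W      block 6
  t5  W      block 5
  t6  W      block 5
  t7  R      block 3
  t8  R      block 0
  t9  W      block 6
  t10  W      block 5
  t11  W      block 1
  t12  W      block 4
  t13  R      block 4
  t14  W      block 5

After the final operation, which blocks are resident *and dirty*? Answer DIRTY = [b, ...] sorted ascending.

DIRTY = [4, 5, 6]

  0 | W B7 → L3 miss [D]
  1 | W B1 → L1 miss [D]
  2 | W B6 → L2 miss [D]
  3 | R B6 → L2 hit [D]
  4 | W B6 → L2 hit [D]
  5 | W B5 → L1 miss wb→B1 [D]
  6 | W B5 → L1 hit [D]
  7 | R B3 → L3 miss wb→B7 [-]
  8 | R B0 → L0 miss [-]
  9 | W B6 → L2 hit [D]
  10 | W B5 → L1 hit [D]
  11 | W B1 → L1 miss wb→B5 [D]
  12 | W B4 → L0 miss [D]
  13 | R B4 → L0 hit [D]
  14 | W B5 → L1 miss wb→B1 [D]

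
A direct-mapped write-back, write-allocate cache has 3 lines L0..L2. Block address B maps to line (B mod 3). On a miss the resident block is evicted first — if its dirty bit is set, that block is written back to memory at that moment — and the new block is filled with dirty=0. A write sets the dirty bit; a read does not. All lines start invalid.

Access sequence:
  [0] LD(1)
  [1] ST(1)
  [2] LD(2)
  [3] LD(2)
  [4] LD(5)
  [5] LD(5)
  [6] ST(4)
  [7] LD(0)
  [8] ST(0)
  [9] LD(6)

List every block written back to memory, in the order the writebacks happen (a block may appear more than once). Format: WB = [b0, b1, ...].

WB = [1, 0]

  0 | R B1 → L1 miss [-]
  1 | W B1 → L1 hit [D]
  2 | R B2 → L2 miss [-]
  3 | R B2 → L2 hit [-]
  4 | R B5 → L2 miss [-]
  5 | R B5 → L2 hit [-]
  6 | W B4 → L1 miss wb→B1 [D]
  7 | R B0 → L0 miss [-]
  8 | W B0 → L0 hit [D]
  9 | R B6 → L0 miss wb→B0 [-]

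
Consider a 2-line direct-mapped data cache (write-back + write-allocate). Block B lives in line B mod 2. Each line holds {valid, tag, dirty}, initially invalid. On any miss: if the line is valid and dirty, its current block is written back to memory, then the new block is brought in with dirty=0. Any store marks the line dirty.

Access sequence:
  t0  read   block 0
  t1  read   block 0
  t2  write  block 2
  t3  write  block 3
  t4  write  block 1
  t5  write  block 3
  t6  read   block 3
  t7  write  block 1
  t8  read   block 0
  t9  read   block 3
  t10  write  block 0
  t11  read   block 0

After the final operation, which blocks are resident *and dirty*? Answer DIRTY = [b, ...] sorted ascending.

DIRTY = [0]

  0 | R B0 → L0 miss [-]
  1 | R B0 → L0 hit [-]
  2 | W B2 → L0 miss [D]
  3 | W B3 → L1 miss [D]
  4 | W B1 → L1 miss wb→B3 [D]
  5 | W B3 → L1 miss wb→B1 [D]
  6 | R B3 → L1 hit [D]
  7 | W B1 → L1 miss wb→B3 [D]
  8 | R B0 → L0 miss wb→B2 [-]
  9 | R B3 → L1 miss wb→B1 [-]
  10 | W B0 → L0 hit [D]
  11 | R B0 → L0 hit [D]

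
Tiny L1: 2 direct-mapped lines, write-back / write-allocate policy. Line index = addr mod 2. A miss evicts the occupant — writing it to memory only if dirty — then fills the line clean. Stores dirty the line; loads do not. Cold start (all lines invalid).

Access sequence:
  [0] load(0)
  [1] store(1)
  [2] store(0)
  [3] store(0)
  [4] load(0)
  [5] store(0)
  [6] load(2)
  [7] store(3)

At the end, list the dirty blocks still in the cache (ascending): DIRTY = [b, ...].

0: R B0 → L0 miss [-]
1: W B1 → L1 miss [D]
2: W B0 → L0 hit [D]
3: W B0 → L0 hit [D]
4: R B0 → L0 hit [D]
5: W B0 → L0 hit [D]
6: R B2 → L0 miss wb→B0 [-]
7: W B3 → L1 miss wb→B1 [D]

DIRTY = [3]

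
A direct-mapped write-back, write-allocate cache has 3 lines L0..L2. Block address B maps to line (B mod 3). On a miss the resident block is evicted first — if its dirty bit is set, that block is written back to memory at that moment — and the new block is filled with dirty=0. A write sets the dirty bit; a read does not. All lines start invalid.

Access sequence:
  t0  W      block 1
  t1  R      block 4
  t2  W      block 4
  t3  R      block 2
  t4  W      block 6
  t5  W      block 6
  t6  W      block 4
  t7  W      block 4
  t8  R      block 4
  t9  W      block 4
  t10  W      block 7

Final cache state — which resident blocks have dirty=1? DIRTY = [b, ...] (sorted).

  0 | W B1 → L1 miss [D]
  1 | R B4 → L1 miss wb→B1 [-]
  2 | W B4 → L1 hit [D]
  3 | R B2 → L2 miss [-]
  4 | W B6 → L0 miss [D]
  5 | W B6 → L0 hit [D]
  6 | W B4 → L1 hit [D]
  7 | W B4 → L1 hit [D]
  8 | R B4 → L1 hit [D]
  9 | W B4 → L1 hit [D]
  10 | W B7 → L1 miss wb→B4 [D]

DIRTY = [6, 7]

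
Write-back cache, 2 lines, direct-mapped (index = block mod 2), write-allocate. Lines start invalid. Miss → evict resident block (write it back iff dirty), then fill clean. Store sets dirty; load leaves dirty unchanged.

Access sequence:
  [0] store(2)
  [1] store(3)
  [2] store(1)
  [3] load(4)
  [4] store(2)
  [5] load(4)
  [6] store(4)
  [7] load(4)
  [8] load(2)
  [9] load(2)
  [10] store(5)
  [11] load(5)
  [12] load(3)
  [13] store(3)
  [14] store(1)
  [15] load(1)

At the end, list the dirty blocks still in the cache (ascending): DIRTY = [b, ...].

DIRTY = [1]

0: W B2 → L0 miss [D]
1: W B3 → L1 miss [D]
2: W B1 → L1 miss wb→B3 [D]
3: R B4 → L0 miss wb→B2 [-]
4: W B2 → L0 miss [D]
5: R B4 → L0 miss wb→B2 [-]
6: W B4 → L0 hit [D]
7: R B4 → L0 hit [D]
8: R B2 → L0 miss wb→B4 [-]
9: R B2 → L0 hit [-]
10: W B5 → L1 miss wb→B1 [D]
11: R B5 → L1 hit [D]
12: R B3 → L1 miss wb→B5 [-]
13: W B3 → L1 hit [D]
14: W B1 → L1 miss wb→B3 [D]
15: R B1 → L1 hit [D]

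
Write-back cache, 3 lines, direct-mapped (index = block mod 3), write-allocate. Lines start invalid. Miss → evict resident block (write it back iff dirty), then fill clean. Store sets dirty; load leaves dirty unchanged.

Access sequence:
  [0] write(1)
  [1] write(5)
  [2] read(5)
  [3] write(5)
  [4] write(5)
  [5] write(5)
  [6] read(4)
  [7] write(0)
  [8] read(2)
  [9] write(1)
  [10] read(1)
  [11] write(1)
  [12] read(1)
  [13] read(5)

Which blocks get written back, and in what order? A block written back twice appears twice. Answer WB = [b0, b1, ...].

0: W B1 → L1 miss [D]
1: W B5 → L2 miss [D]
2: R B5 → L2 hit [D]
3: W B5 → L2 hit [D]
4: W B5 → L2 hit [D]
5: W B5 → L2 hit [D]
6: R B4 → L1 miss wb→B1 [-]
7: W B0 → L0 miss [D]
8: R B2 → L2 miss wb→B5 [-]
9: W B1 → L1 miss [D]
10: R B1 → L1 hit [D]
11: W B1 → L1 hit [D]
12: R B1 → L1 hit [D]
13: R B5 → L2 miss [-]

WB = [1, 5]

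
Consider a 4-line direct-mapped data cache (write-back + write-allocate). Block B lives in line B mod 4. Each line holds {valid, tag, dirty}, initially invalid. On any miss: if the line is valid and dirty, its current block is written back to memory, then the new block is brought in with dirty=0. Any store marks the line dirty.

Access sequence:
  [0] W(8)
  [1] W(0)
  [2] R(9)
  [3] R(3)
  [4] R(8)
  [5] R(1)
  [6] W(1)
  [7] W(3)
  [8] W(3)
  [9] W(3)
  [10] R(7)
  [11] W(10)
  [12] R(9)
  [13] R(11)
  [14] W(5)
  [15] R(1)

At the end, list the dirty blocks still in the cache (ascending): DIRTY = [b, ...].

  0 | W B8 → L0 miss [D]
  1 | W B0 → L0 miss wb→B8 [D]
  2 | R B9 → L1 miss [-]
  3 | R B3 → L3 miss [-]
  4 | R B8 → L0 miss wb→B0 [-]
  5 | R B1 → L1 miss [-]
  6 | W B1 → L1 hit [D]
  7 | W B3 → L3 hit [D]
  8 | W B3 → L3 hit [D]
  9 | W B3 → L3 hit [D]
  10 | R B7 → L3 miss wb→B3 [-]
  11 | W B10 → L2 miss [D]
  12 | R B9 → L1 miss wb→B1 [-]
  13 | R B11 → L3 miss [-]
  14 | W B5 → L1 miss [D]
  15 | R B1 → L1 miss wb→B5 [-]

DIRTY = [10]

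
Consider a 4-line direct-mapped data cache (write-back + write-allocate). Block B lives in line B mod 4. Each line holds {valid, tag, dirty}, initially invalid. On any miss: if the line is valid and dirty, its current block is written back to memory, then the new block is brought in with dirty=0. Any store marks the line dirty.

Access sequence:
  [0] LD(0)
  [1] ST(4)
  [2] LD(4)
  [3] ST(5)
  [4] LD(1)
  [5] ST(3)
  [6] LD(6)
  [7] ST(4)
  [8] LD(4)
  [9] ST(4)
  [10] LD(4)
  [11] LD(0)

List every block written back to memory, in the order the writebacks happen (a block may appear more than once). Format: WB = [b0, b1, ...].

0: R B0 → L0 miss [-]
1: W B4 → L0 miss [D]
2: R B4 → L0 hit [D]
3: W B5 → L1 miss [D]
4: R B1 → L1 miss wb→B5 [-]
5: W B3 → L3 miss [D]
6: R B6 → L2 miss [-]
7: W B4 → L0 hit [D]
8: R B4 → L0 hit [D]
9: W B4 → L0 hit [D]
10: R B4 → L0 hit [D]
11: R B0 → L0 miss wb→B4 [-]

WB = [5, 4]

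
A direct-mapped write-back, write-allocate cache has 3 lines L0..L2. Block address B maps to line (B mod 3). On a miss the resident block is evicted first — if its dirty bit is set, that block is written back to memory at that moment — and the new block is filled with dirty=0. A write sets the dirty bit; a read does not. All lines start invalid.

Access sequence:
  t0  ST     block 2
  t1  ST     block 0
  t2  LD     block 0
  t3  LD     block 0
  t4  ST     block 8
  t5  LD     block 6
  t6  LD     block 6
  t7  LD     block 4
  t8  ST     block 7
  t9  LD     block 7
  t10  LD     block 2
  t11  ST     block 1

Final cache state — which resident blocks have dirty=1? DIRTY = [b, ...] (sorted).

0: W B2 -> L2 miss  d=D]
1: W B0 -> L0 miss  d=D]
2: R B0 -> L0 hit  d=D]
3: R B0 -> L0 hit  d=D]
4: W B8 -> L2 miss wb->B2  d=D]
5: R B6 -> L0 miss wb->B0  d=-]
6: R B6 -> L0 hit  d=-]
7: R B4 -> L1 miss  d=-]
8: W B7 -> L1 miss  d=D]
9: R B7 -> L1 hit  d=D]
10: R B2 -> L2 miss wb->B8  d=-]
11: W B1 -> L1 miss wb->B7  d=D]

DIRTY = [1]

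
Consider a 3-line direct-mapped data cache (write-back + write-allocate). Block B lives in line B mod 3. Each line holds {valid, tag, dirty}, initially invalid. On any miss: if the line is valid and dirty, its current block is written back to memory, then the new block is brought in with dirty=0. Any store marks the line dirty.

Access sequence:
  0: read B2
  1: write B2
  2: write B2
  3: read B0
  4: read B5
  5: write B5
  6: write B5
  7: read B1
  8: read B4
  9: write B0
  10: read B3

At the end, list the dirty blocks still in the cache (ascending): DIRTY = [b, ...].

DIRTY = [5]

0: R B2 → L2 miss [-]
1: W B2 → L2 hit [D]
2: W B2 → L2 hit [D]
3: R B0 → L0 miss [-]
4: R B5 → L2 miss wb→B2 [-]
5: W B5 → L2 hit [D]
6: W B5 → L2 hit [D]
7: R B1 → L1 miss [-]
8: R B4 → L1 miss [-]
9: W B0 → L0 hit [D]
10: R B3 → L0 miss wb→B0 [-]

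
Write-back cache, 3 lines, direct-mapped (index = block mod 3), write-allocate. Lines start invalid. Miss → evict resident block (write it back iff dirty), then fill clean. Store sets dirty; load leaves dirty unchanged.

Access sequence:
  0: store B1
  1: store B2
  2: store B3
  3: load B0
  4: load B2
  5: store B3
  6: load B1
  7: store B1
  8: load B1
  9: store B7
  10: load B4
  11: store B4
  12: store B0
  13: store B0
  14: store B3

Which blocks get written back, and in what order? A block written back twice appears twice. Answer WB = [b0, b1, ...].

WB = [3, 1, 7, 3, 0]

0: W B1 → L1 miss [D]
1: W B2 → L2 miss [D]
2: W B3 → L0 miss [D]
3: R B0 → L0 miss wb→B3 [-]
4: R B2 → L2 hit [D]
5: W B3 → L0 miss [D]
6: R B1 → L1 hit [D]
7: W B1 → L1 hit [D]
8: R B1 → L1 hit [D]
9: W B7 → L1 miss wb→B1 [D]
10: R B4 → L1 miss wb→B7 [-]
11: W B4 → L1 hit [D]
12: W B0 → L0 miss wb→B3 [D]
13: W B0 → L0 hit [D]
14: W B3 → L0 miss wb→B0 [D]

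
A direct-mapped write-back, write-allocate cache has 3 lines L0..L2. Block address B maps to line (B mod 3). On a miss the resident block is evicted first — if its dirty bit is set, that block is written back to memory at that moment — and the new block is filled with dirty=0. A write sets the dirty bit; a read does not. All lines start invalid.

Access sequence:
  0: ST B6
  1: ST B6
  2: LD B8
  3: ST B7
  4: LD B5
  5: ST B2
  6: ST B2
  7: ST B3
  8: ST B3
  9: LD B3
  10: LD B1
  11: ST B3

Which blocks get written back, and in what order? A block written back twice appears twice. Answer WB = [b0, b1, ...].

  0 | W B6 → L0 miss [D]
  1 | W B6 → L0 hit [D]
  2 | R B8 → L2 miss [-]
  3 | W B7 → L1 miss [D]
  4 | R B5 → L2 miss [-]
  5 | W B2 → L2 miss [D]
  6 | W B2 → L2 hit [D]
  7 | W B3 → L0 miss wb→B6 [D]
  8 | W B3 → L0 hit [D]
  9 | R B3 → L0 hit [D]
  10 | R B1 → L1 miss wb→B7 [-]
  11 | W B3 → L0 hit [D]

WB = [6, 7]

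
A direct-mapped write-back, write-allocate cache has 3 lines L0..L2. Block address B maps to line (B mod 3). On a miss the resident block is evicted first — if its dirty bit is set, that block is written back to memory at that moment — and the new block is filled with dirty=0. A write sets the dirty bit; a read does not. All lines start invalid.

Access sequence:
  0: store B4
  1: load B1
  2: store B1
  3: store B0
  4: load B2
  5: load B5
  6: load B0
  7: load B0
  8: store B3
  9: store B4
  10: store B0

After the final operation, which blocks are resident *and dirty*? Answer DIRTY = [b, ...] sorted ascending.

DIRTY = [0, 4]

  0 | W B4 → L1 miss [D]
  1 | R B1 → L1 miss wb→B4 [-]
  2 | W B1 → L1 hit [D]
  3 | W B0 → L0 miss [D]
  4 | R B2 → L2 miss [-]
  5 | R B5 → L2 miss [-]
  6 | R B0 → L0 hit [D]
  7 | R B0 → L0 hit [D]
  8 | W B3 → L0 miss wb→B0 [D]
  9 | W B4 → L1 miss wb→B1 [D]
  10 | W B0 → L0 miss wb→B3 [D]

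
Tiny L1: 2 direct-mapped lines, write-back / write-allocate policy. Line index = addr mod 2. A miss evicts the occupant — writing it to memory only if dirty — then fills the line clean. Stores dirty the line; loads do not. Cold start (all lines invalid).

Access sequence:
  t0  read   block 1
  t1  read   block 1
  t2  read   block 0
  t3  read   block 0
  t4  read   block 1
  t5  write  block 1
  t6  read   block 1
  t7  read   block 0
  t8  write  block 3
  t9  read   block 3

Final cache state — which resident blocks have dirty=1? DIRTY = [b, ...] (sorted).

DIRTY = [3]

0: R B1 -> L1 miss  d=-]
1: R B1 -> L1 hit  d=-]
2: R B0 -> L0 miss  d=-]
3: R B0 -> L0 hit  d=-]
4: R B1 -> L1 hit  d=-]
5: W B1 -> L1 hit  d=D]
6: R B1 -> L1 hit  d=D]
7: R B0 -> L0 hit  d=-]
8: W B3 -> L1 miss wb->B1  d=D]
9: R B3 -> L1 hit  d=D]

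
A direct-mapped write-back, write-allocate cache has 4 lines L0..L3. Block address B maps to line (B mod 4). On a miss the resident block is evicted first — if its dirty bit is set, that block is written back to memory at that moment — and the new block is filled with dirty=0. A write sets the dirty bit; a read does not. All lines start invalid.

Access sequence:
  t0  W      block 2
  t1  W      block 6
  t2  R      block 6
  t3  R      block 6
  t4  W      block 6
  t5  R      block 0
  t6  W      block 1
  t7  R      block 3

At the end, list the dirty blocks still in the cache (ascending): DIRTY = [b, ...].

0: W B2 -> L2 miss  d=D]
1: W B6 -> L2 miss wb->B2  d=D]
2: R B6 -> L2 hit  d=D]
3: R B6 -> L2 hit  d=D]
4: W B6 -> L2 hit  d=D]
5: R B0 -> L0 miss  d=-]
6: W B1 -> L1 miss  d=D]
7: R B3 -> L3 miss  d=-]

DIRTY = [1, 6]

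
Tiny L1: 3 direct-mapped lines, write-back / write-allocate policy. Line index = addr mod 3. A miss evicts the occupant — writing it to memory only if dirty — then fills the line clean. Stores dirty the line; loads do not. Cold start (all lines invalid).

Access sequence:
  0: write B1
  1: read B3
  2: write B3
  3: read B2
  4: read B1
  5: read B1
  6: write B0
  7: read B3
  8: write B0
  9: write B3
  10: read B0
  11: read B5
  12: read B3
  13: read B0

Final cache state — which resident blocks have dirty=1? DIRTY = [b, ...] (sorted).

  0 | W B1 → L1 miss [D]
  1 | R B3 → L0 miss [-]
  2 | W B3 → L0 hit [D]
  3 | R B2 → L2 miss [-]
  4 | R B1 → L1 hit [D]
  5 | R B1 → L1 hit [D]
  6 | W B0 → L0 miss wb→B3 [D]
  7 | R B3 → L0 miss wb→B0 [-]
  8 | W B0 → L0 miss [D]
  9 | W B3 → L0 miss wb→B0 [D]
  10 | R B0 → L0 miss wb→B3 [-]
  11 | R B5 → L2 miss [-]
  12 | R B3 → L0 miss [-]
  13 | R B0 → L0 miss [-]

DIRTY = [1]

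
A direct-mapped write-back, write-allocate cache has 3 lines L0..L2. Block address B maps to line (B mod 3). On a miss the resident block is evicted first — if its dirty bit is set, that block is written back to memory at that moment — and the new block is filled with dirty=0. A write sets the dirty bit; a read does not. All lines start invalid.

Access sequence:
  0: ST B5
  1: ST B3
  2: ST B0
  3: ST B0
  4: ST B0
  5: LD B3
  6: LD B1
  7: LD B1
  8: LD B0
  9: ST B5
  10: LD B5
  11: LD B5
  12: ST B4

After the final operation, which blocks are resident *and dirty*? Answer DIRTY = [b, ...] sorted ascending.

DIRTY = [4, 5]

  0 | W B5 → L2 miss [D]
  1 | W B3 → L0 miss [D]
  2 | W B0 → L0 miss wb→B3 [D]
  3 | W B0 → L0 hit [D]
  4 | W B0 → L0 hit [D]
  5 | R B3 → L0 miss wb→B0 [-]
  6 | R B1 → L1 miss [-]
  7 | R B1 → L1 hit [-]
  8 | R B0 → L0 miss [-]
  9 | W B5 → L2 hit [D]
  10 | R B5 → L2 hit [D]
  11 | R B5 → L2 hit [D]
  12 | W B4 → L1 miss [D]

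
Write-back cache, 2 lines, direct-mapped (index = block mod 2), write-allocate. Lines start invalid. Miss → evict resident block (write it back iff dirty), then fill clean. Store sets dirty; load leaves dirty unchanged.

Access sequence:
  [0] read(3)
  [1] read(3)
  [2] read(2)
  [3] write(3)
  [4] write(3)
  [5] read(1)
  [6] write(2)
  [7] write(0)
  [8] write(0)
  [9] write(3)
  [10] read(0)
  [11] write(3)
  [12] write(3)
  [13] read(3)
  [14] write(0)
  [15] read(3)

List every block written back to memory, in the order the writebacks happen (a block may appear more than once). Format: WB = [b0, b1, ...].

  0 | R B3 → L1 miss [-]
  1 | R B3 → L1 hit [-]
  2 | R B2 → L0 miss [-]
  3 | W B3 → L1 hit [D]
  4 | W B3 → L1 hit [D]
  5 | R B1 → L1 miss wb→B3 [-]
  6 | W B2 → L0 hit [D]
  7 | W B0 → L0 miss wb→B2 [D]
  8 | W B0 → L0 hit [D]
  9 | W B3 → L1 miss [D]
  10 | R B0 → L0 hit [D]
  11 | W B3 → L1 hit [D]
  12 | W B3 → L1 hit [D]
  13 | R B3 → L1 hit [D]
  14 | W B0 → L0 hit [D]
  15 | R B3 → L1 hit [D]

WB = [3, 2]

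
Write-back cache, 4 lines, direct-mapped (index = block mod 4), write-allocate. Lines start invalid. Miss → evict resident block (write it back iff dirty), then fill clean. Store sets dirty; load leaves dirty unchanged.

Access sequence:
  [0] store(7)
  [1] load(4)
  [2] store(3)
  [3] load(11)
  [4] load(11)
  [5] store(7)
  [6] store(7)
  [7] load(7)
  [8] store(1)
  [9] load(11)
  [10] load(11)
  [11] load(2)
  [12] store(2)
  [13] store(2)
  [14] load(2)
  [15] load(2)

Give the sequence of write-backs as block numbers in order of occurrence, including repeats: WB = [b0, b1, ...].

  0 | W B7 → L3 miss [D]
  1 | R B4 → L0 miss [-]
  2 | W B3 → L3 miss wb→B7 [D]
  3 | R B11 → L3 miss wb→B3 [-]
  4 | R B11 → L3 hit [-]
  5 | W B7 → L3 miss [D]
  6 | W B7 → L3 hit [D]
  7 | R B7 → L3 hit [D]
  8 | W B1 → L1 miss [D]
  9 | R B11 → L3 miss wb→B7 [-]
  10 | R B11 → L3 hit [-]
  11 | R B2 → L2 miss [-]
  12 | W B2 → L2 hit [D]
  13 | W B2 → L2 hit [D]
  14 | R B2 → L2 hit [D]
  15 | R B2 → L2 hit [D]

WB = [7, 3, 7]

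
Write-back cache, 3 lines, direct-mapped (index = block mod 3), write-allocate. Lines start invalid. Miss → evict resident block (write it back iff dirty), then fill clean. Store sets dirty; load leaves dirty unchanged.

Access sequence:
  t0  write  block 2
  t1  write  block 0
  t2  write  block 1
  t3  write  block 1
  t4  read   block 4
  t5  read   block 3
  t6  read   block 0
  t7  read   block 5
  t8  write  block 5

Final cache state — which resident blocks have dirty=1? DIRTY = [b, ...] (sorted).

DIRTY = [5]

  0 | W B2 → L2 miss [D]
  1 | W B0 → L0 miss [D]
  2 | W B1 → L1 miss [D]
  3 | W B1 → L1 hit [D]
  4 | R B4 → L1 miss wb→B1 [-]
  5 | R B3 → L0 miss wb→B0 [-]
  6 | R B0 → L0 miss [-]
  7 | R B5 → L2 miss wb→B2 [-]
  8 | W B5 → L2 hit [D]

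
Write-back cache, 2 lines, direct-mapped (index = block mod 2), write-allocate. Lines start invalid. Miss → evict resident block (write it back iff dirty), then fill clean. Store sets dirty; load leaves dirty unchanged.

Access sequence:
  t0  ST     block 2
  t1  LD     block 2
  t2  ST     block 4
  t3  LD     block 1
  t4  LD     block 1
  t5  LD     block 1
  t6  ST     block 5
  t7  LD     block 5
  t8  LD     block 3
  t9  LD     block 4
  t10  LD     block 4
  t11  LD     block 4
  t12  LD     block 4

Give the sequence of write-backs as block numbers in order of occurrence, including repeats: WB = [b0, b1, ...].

  0 | W B2 → L0 miss [D]
  1 | R B2 → L0 hit [D]
  2 | W B4 → L0 miss wb→B2 [D]
  3 | R B1 → L1 miss [-]
  4 | R B1 → L1 hit [-]
  5 | R B1 → L1 hit [-]
  6 | W B5 → L1 miss [D]
  7 | R B5 → L1 hit [D]
  8 | R B3 → L1 miss wb→B5 [-]
  9 | R B4 → L0 hit [D]
  10 | R B4 → L0 hit [D]
  11 | R B4 → L0 hit [D]
  12 | R B4 → L0 hit [D]

WB = [2, 5]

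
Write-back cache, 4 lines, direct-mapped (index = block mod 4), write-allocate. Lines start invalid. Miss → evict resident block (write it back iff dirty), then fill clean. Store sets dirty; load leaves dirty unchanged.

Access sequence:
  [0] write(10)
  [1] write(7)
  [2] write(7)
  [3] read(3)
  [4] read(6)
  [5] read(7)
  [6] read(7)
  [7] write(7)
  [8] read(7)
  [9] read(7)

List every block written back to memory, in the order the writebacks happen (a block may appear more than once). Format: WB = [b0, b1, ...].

WB = [7, 10]

0: W B10 → L2 miss [D]
1: W B7 → L3 miss [D]
2: W B7 → L3 hit [D]
3: R B3 → L3 miss wb→B7 [-]
4: R B6 → L2 miss wb→B10 [-]
5: R B7 → L3 miss [-]
6: R B7 → L3 hit [-]
7: W B7 → L3 hit [D]
8: R B7 → L3 hit [D]
9: R B7 → L3 hit [D]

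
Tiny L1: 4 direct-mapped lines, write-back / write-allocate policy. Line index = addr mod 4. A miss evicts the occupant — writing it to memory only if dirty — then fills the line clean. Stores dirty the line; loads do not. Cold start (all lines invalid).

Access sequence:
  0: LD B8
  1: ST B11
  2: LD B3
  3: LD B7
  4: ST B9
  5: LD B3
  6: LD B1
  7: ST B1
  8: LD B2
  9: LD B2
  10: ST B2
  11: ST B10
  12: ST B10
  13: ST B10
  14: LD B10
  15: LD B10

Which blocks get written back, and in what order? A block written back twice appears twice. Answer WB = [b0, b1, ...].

WB = [11, 9, 2]

0: R B8 -> L0 miss  d=-]
1: W B11 -> L3 miss  d=D]
2: R B3 -> L3 miss wb->B11  d=-]
3: R B7 -> L3 miss  d=-]
4: W B9 -> L1 miss  d=D]
5: R B3 -> L3 miss  d=-]
6: R B1 -> L1 miss wb->B9  d=-]
7: W B1 -> L1 hit  d=D]
8: R B2 -> L2 miss  d=-]
9: R B2 -> L2 hit  d=-]
10: W B2 -> L2 hit  d=D]
11: W B10 -> L2 miss wb->B2  d=D]
12: W B10 -> L2 hit  d=D]
13: W B10 -> L2 hit  d=D]
14: R B10 -> L2 hit  d=D]
15: R B10 -> L2 hit  d=D]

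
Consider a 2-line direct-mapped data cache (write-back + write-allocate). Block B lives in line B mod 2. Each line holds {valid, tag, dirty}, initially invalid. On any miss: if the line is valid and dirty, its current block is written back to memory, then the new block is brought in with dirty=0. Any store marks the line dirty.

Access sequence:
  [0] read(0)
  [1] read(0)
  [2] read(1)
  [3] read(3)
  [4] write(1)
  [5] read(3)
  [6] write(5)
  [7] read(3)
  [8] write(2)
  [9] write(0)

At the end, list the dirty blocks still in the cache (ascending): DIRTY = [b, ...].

0: R B0 → L0 miss [-]
1: R B0 → L0 hit [-]
2: R B1 → L1 miss [-]
3: R B3 → L1 miss [-]
4: W B1 → L1 miss [D]
5: R B3 → L1 miss wb→B1 [-]
6: W B5 → L1 miss [D]
7: R B3 → L1 miss wb→B5 [-]
8: W B2 → L0 miss [D]
9: W B0 → L0 miss wb→B2 [D]

DIRTY = [0]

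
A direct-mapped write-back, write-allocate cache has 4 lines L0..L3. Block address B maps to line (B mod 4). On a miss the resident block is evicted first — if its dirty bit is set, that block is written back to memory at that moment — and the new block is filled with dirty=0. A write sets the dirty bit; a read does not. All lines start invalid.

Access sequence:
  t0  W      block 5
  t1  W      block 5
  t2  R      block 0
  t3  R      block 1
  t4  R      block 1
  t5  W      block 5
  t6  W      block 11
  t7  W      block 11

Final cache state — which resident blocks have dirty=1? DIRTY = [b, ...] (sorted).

  0 | W B5 → L1 miss [D]
  1 | W B5 → L1 hit [D]
  2 | R B0 → L0 miss [-]
  3 | R B1 → L1 miss wb→B5 [-]
  4 | R B1 → L1 hit [-]
  5 | W B5 → L1 miss [D]
  6 | W B11 → L3 miss [D]
  7 | W B11 → L3 hit [D]

DIRTY = [5, 11]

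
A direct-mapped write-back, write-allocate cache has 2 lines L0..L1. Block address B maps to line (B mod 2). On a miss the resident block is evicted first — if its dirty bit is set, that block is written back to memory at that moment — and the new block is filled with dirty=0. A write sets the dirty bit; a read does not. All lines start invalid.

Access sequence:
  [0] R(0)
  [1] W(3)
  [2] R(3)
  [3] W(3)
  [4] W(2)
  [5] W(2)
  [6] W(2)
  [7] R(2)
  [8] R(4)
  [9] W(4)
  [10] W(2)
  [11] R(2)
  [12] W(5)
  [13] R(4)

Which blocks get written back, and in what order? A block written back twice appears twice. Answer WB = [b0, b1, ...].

WB = [2, 4, 3, 2]

  0 | R B0 → L0 miss [-]
  1 | W B3 → L1 miss [D]
  2 | R B3 → L1 hit [D]
  3 | W B3 → L1 hit [D]
  4 | W B2 → L0 miss [D]
  5 | W B2 → L0 hit [D]
  6 | W B2 → L0 hit [D]
  7 | R B2 → L0 hit [D]
  8 | R B4 → L0 miss wb→B2 [-]
  9 | W B4 → L0 hit [D]
  10 | W B2 → L0 miss wb→B4 [D]
  11 | R B2 → L0 hit [D]
  12 | W B5 → L1 miss wb→B3 [D]
  13 | R B4 → L0 miss wb→B2 [-]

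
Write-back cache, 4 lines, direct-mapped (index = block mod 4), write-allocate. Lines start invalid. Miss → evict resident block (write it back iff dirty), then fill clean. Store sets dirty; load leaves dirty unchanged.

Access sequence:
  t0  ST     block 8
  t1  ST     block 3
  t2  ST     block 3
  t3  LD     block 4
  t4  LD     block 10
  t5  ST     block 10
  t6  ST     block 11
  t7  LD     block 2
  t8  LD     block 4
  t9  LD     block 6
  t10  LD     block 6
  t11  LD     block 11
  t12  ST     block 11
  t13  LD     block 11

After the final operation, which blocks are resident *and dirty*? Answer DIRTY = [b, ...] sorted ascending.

DIRTY = [11]

  0 | W B8 → L0 miss [D]
  1 | W B3 → L3 miss [D]
  2 | W B3 → L3 hit [D]
  3 | R B4 → L0 miss wb→B8 [-]
  4 | R B10 → L2 miss [-]
  5 | W B10 → L2 hit [D]
  6 | W B11 → L3 miss wb→B3 [D]
  7 | R B2 → L2 miss wb→B10 [-]
  8 | R B4 → L0 hit [-]
  9 | R B6 → L2 miss [-]
  10 | R B6 → L2 hit [-]
  11 | R B11 → L3 hit [D]
  12 | W B11 → L3 hit [D]
  13 | R B11 → L3 hit [D]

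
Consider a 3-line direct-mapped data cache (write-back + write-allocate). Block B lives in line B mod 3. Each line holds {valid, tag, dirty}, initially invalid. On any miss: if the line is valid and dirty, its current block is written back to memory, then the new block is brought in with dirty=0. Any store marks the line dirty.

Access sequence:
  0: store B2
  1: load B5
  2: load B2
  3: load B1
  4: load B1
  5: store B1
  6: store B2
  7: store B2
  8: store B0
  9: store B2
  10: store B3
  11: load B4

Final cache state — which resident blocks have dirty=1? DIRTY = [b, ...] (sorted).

0: W B2 → L2 miss [D]
1: R B5 → L2 miss wb→B2 [-]
2: R B2 → L2 miss [-]
3: R B1 → L1 miss [-]
4: R B1 → L1 hit [-]
5: W B1 → L1 hit [D]
6: W B2 → L2 hit [D]
7: W B2 → L2 hit [D]
8: W B0 → L0 miss [D]
9: W B2 → L2 hit [D]
10: W B3 → L0 miss wb→B0 [D]
11: R B4 → L1 miss wb→B1 [-]

DIRTY = [2, 3]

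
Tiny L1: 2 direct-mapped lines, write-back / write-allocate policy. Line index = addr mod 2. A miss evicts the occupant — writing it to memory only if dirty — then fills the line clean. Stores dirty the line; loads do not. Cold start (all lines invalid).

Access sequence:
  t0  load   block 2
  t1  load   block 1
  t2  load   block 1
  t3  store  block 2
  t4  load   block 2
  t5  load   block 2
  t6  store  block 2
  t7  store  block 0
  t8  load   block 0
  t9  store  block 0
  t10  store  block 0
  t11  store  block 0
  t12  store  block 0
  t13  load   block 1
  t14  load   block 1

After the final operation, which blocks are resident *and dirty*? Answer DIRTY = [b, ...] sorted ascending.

DIRTY = [0]

  0 | R B2 → L0 miss [-]
  1 | R B1 → L1 miss [-]
  2 | R B1 → L1 hit [-]
  3 | W B2 → L0 hit [D]
  4 | R B2 → L0 hit [D]
  5 | R B2 → L0 hit [D]
  6 | W B2 → L0 hit [D]
  7 | W B0 → L0 miss wb→B2 [D]
  8 | R B0 → L0 hit [D]
  9 | W B0 → L0 hit [D]
  10 | W B0 → L0 hit [D]
  11 | W B0 → L0 hit [D]
  12 | W B0 → L0 hit [D]
  13 | R B1 → L1 hit [-]
  14 | R B1 → L1 hit [-]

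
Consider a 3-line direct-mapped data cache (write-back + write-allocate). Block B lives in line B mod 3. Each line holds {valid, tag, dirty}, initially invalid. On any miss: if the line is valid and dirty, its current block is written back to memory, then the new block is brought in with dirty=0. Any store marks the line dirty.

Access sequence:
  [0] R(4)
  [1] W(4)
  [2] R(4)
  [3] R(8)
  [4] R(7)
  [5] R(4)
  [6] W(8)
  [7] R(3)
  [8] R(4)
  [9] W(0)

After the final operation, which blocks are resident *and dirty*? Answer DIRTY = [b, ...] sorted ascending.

DIRTY = [0, 8]

0: R B4 → L1 miss [-]
1: W B4 → L1 hit [D]
2: R B4 → L1 hit [D]
3: R B8 → L2 miss [-]
4: R B7 → L1 miss wb→B4 [-]
5: R B4 → L1 miss [-]
6: W B8 → L2 hit [D]
7: R B3 → L0 miss [-]
8: R B4 → L1 hit [-]
9: W B0 → L0 miss [D]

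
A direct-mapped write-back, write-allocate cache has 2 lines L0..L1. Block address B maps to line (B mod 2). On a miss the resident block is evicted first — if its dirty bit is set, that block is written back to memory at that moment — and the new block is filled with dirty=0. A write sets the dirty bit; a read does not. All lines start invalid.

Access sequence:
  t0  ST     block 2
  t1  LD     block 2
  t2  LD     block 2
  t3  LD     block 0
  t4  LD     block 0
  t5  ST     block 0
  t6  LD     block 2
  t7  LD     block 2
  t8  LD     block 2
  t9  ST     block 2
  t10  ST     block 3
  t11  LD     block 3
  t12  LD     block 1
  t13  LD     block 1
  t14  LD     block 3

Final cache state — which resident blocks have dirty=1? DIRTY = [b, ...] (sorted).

0: W B2 → L0 miss [D]
1: R B2 → L0 hit [D]
2: R B2 → L0 hit [D]
3: R B0 → L0 miss wb→B2 [-]
4: R B0 → L0 hit [-]
5: W B0 → L0 hit [D]
6: R B2 → L0 miss wb→B0 [-]
7: R B2 → L0 hit [-]
8: R B2 → L0 hit [-]
9: W B2 → L0 hit [D]
10: W B3 → L1 miss [D]
11: R B3 → L1 hit [D]
12: R B1 → L1 miss wb→B3 [-]
13: R B1 → L1 hit [-]
14: R B3 → L1 miss [-]

DIRTY = [2]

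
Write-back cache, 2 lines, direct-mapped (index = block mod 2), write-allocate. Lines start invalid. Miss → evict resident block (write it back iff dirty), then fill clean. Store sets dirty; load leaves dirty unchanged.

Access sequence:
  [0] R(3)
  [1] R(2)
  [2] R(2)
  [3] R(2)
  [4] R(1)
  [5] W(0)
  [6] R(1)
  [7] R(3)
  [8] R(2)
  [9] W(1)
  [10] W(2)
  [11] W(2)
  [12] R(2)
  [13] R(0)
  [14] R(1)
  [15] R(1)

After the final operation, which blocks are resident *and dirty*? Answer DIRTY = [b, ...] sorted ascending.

DIRTY = [1]

0: R B3 → L1 miss [-]
1: R B2 → L0 miss [-]
2: R B2 → L0 hit [-]
3: R B2 → L0 hit [-]
4: R B1 → L1 miss [-]
5: W B0 → L0 miss [D]
6: R B1 → L1 hit [-]
7: R B3 → L1 miss [-]
8: R B2 → L0 miss wb→B0 [-]
9: W B1 → L1 miss [D]
10: W B2 → L0 hit [D]
11: W B2 → L0 hit [D]
12: R B2 → L0 hit [D]
13: R B0 → L0 miss wb→B2 [-]
14: R B1 → L1 hit [D]
15: R B1 → L1 hit [D]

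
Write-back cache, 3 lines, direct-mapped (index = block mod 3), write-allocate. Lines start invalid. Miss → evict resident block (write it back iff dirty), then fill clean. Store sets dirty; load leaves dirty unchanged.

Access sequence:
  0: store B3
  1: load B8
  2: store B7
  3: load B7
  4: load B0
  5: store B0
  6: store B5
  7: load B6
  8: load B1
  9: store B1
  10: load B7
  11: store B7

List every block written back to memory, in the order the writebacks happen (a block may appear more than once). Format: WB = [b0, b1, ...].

WB = [3, 0, 7, 1]

0: W B3 -> L0 miss  d=D]
1: R B8 -> L2 miss  d=-]
2: W B7 -> L1 miss  d=D]
3: R B7 -> L1 hit  d=D]
4: R B0 -> L0 miss wb->B3  d=-]
5: W B0 -> L0 hit  d=D]
6: W B5 -> L2 miss  d=D]
7: R B6 -> L0 miss wb->B0  d=-]
8: R B1 -> L1 miss wb->B7  d=-]
9: W B1 -> L1 hit  d=D]
10: R B7 -> L1 miss wb->B1  d=-]
11: W B7 -> L1 hit  d=D]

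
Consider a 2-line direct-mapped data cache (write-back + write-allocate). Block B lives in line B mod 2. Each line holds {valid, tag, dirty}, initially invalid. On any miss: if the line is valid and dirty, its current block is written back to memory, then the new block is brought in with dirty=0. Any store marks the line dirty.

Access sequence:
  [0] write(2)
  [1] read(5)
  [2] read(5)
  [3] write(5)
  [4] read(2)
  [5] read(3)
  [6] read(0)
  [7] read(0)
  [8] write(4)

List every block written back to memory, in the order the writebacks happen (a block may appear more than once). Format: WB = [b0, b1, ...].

0: W B2 → L0 miss [D]
1: R B5 → L1 miss [-]
2: R B5 → L1 hit [-]
3: W B5 → L1 hit [D]
4: R B2 → L0 hit [D]
5: R B3 → L1 miss wb→B5 [-]
6: R B0 → L0 miss wb→B2 [-]
7: R B0 → L0 hit [-]
8: W B4 → L0 miss [D]

WB = [5, 2]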